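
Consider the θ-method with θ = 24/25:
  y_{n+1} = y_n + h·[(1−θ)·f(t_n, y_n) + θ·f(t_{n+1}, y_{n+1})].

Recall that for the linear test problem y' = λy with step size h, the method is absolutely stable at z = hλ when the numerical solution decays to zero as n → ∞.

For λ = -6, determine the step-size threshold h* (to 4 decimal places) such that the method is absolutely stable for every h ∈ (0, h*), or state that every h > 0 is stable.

unbounded; (−∞, 0). Any h>0 works for λ=-6.

Set f=λy, z=hλ:
  y_{n+1} = y_n + z·[1/25·y_n + 24/25·y_{n+1}] ⇒ (1 − 24/25z)y_{n+1} = (1 + 1/25z)y_n
  R(z) = (1 + 1/25z)/(1 − 24/25z).

Boundary: |R(x)|=1, x<0.
x=-0.64: |R|=0.6036
x=-2: |R|=0.3151
x=-10: |R|=0.0566
x=-100: |R|=0.0309
θ=24/25≥1/2 ⇒ |1+1/25x|<|1−24/25x| ∀x<0 ⇒ stable on all of ℝ⁻.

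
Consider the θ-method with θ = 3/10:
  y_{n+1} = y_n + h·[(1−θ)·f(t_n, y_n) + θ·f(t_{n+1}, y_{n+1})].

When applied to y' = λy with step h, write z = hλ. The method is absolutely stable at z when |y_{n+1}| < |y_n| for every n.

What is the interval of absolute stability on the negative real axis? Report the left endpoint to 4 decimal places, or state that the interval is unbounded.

Test eqn y'=λy, z=hλ:
  y_{n+1} = y_n + z·[7/10·y_n + 3/10·y_{n+1}] ⇒ (1 − 3/10z)y_{n+1} = (1 + 7/10z)y_n
  Hence R(z) = (1 + 7/10z)/(1 − 3/10z).

Solve |R(x)|<1 on ℝ⁻.
x=-0.67: |R|=0.4421
R=−1: 1+7/10x = −1+3/10x ⇒ -2/5x=2 ⇒ x=2/(-2/5)=-5.0000
Confirm numerically:
  x=-3.432: |R|=0.69097 <1
  x=-3.335: |R|=0.66708 <1
  x=-3.011: |R|=0.58199 <1
  x=-2.278: |R|=0.35321 <1
  x=-5.043: |R|=1.00684 >1
  x=-5.041: |R|=1.00653 >1
So |R|<1 on (-5.0000, 0).

z∈(-5.0000,0).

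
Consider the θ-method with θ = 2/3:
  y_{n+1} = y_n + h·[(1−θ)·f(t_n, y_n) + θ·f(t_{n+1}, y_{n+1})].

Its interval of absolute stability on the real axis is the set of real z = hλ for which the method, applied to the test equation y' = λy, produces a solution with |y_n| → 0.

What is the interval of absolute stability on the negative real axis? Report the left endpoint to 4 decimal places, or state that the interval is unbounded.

With y'=λy (z=hλ):
  y_{n+1} = y_n + z·[1/3·y_n + 2/3·y_{n+1}] ⇒ (1 − 2/3z)y_{n+1} = (1 + 1/3z)y_n
  Hence R(z) = (1 + 1/3z)/(1 − 2/3z).

Solve |R(x)|<1 on ℝ⁻.
x=-1.02: |R|=0.3929
x=-2: |R|=0.1429
x=-10: |R|=0.3043
x=-100: |R|=0.4778
θ=2/3≥1/2 ⇒ |1+1/3x|<|1−2/3x| ∀x<0 ⇒ unbounded interval.

unbounded; (−∞, 0).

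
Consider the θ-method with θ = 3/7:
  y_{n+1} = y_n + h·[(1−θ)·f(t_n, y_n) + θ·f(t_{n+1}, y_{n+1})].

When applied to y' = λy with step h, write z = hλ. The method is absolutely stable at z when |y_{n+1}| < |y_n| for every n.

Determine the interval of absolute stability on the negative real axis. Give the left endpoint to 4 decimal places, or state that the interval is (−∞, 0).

z∈(-14.0000,0).

With y'=λy (z=hλ):
  y_{n+1} = y_n + z·[4/7·y_n + 3/7·y_{n+1}] ⇒ (1 − 3/7z)y_{n+1} = (1 + 4/7z)y_n
  Hence R(z) = (1 + 4/7z)/(1 − 3/7z).

Find x<0 with |R(x)|<1.
x=-0.78: |R|=0.4154
R=−1: 1+4/7x = −1+3/7x ⇒ -1/7x=2 ⇒ x=2/(-1/7)=-14.0000
Confirm numerically:
  x=-11.840: |R|=0.94920 <1
  x=-11.656: |R|=0.94415 <1
  x=-5.639: |R|=0.65042 <1
  x=-14.453: |R|=1.00900 >1
  x=-14.396: |R|=1.00789 >1
  x=-14.285: |R|=1.00572 >1
Interval (-14.0000, 0).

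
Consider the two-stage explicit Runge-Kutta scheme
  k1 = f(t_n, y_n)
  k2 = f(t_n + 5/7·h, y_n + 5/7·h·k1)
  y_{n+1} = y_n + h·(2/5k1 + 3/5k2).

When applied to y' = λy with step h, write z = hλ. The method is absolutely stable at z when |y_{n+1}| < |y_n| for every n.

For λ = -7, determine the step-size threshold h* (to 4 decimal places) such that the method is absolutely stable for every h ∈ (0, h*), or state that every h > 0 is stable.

(-2.3333,0); λ=-7 ⇒ h* = (7/3)/7 = 0.3333.

Test eqn y'=λy, z=hλ:
  k1=λy_n ⇒ h·k1=z·y_n;  k2=λ(1+5/7z)y_n ⇒ h·k2=z(1+5/7z)y_n
  y_{n+1}/y_n = 1 + 2/5z + 3/5z(1+5/7z) = 1 + z + 3/7z²
  ⇒ R(z) = 1 + z + 3/7z².

Boundary: |R(x)|=1, x<0.
x=-1.66: |R|=0.5210
R=1: x+3/7x²=0 ⇒ x=−7/3=-2.3333; min R=1−1/(4·3/7)=0.4167>−1
Confirm numerically:
  x=-2.077: |R|=0.77183 <1
  x=-1.718: |R|=0.54694 <1
  x=-1.637: |R|=0.51147 <1
  x=-1.308: |R|=0.42523 <1
  x=-2.601: |R|=1.29837 >1
  x=-2.409: |R|=1.07812 >1
Stable set (-2.3333, 0).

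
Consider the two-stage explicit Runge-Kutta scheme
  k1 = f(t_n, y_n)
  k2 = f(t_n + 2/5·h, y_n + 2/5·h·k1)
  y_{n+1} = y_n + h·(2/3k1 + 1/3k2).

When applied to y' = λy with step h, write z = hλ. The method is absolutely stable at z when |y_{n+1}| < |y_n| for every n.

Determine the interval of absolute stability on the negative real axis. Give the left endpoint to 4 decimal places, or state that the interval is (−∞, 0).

Set f=λy, z=hλ:
  k1=λy_n ⇒ h·k1=z·y_n;  k2=λ(1+2/5z)y_n ⇒ h·k2=z(1+2/5z)y_n
  y_{n+1}/y_n = 1 + 2/3z + 1/3z(1+2/5z) = 1 + z + 2/15z²
  ⇒ R(z) = 1 + z + 2/15z².

Boundary: |R(x)|=1, x<0.
x=-1.25: |R|=0.0417
R=1: x+2/15x²=0 ⇒ x=−15/2=-7.5000; min R=1−1/(4·2/15)=-0.8750>−1
Confirm numerically:
  x=-7.281: |R|=0.78739 <1
  x=-6.744: |R|=0.32020 <1
  x=-4.091: |R|=0.85950 <1
  x=-3.114: |R|=0.82107 <1
  x=-7.965: |R|=1.49383 >1
  x=-7.885: |R|=1.40476 >1
Interval (-7.5000, 0).

z∈(-7.5000,0).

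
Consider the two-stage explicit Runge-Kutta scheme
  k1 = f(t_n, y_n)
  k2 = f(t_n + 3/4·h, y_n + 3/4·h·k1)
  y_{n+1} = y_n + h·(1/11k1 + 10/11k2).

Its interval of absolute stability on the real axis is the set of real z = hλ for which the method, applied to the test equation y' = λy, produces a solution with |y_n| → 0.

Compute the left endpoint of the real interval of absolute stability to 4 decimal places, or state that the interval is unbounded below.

On y'=λy, z=hλ:
  k1=λy_n ⇒ h·k1=z·y_n;  k2=λ(1+3/4z)y_n ⇒ h·k2=z(1+3/4z)y_n
  y_{n+1}/y_n = 1 + 1/11z + 10/11z(1+3/4z) = 1 + z + 15/22z²
  so R(z) = 1 + z + 15/22z².

Boundary: |R(x)|=1, x<0.
x=-1.7: |R|=1.2705
R=1: x+15/22x²=0 ⇒ x=−22/15=-1.4667; min R=1−1/(4·15/22)=0.6333>−1
Confirm numerically:
  x=-1.393: |R|=0.93003 <1
  x=-1.168: |R|=0.76215 <1
  x=-1.125: |R|=0.73793 <1
  x=-0.747: |R|=0.63346 <1
  x=-1.985: |R|=1.70152 >1
  x=-1.792: |R|=1.39750 >1
  x=-1.584: |R|=1.12672 >1
Interval (-1.4667, 0).

z* = -1.4667.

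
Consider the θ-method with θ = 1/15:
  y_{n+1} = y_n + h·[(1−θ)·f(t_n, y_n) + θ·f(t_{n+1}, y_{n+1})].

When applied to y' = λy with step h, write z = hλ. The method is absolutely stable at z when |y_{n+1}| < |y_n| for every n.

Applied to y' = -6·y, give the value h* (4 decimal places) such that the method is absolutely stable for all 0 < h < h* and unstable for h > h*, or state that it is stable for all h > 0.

With y'=λy (z=hλ):
  y_{n+1} = y_n + z·[14/15·y_n + 1/15·y_{n+1}] ⇒ (1 − 1/15z)y_{n+1} = (1 + 14/15z)y_n
  Hence R(z) = (1 + 14/15z)/(1 − 1/15z).

Solve |R(x)|<1 on ℝ⁻.
x=-0.63: |R|=0.3954
R=−1: 1+14/15x = −1+1/15x ⇒ -13/15x=2 ⇒ x=2/(-13/15)=-2.3077
Confirm numerically:
  x=-1.948: |R|=0.72410 <1
  x=-1.310: |R|=0.20478 <1
  x=-1.249: |R|=0.15299 <1
  x=-0.993: |R|=0.06866 <1
  x=-2.883: |R|=1.41822 >1
  x=-2.760: |R|=1.33108 >1
  x=-2.511: |R|=1.15093 >1
Stable set (-2.3077, 0).

(-2.3077,0); λ=-6 ⇒ h* = (30/13)/6 = 0.3846.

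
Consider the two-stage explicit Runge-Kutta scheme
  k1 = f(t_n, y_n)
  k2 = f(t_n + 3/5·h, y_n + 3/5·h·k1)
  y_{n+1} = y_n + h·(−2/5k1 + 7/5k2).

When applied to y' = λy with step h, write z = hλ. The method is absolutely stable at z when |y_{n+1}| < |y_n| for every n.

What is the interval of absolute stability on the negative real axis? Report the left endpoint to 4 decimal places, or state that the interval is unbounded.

(-1.1905, 0).

Set f=λy, z=hλ:
  k1=λy_n ⇒ h·k1=z·y_n;  k2=λ(1+3/5z)y_n ⇒ h·k2=z(1+3/5z)y_n
  y_{n+1}/y_n = 1 − 2/5z + 7/5z(1+3/5z) = 1 + z + 21/25z²
  R(z) = 1 + z + 21/25z².

Need |R(x)|<1, x<0.
x=-1.09: |R|=0.9080
R=1: x+21/25x²=0 ⇒ x=−25/21=-1.1905; min R=1−1/(4·21/25)=0.7024>−1
Confirm numerically:
  x=-0.961: |R|=0.81476 <1
  x=-0.895: |R|=0.77786 <1
  x=-0.751: |R|=0.72276 <1
  x=-0.521: |R|=0.70701 <1
  x=-1.634: |R|=1.60876 >1
  x=-1.570: |R|=1.50052 >1
  x=-1.271: |R|=1.08597 >1
Interval (-1.1905, 0).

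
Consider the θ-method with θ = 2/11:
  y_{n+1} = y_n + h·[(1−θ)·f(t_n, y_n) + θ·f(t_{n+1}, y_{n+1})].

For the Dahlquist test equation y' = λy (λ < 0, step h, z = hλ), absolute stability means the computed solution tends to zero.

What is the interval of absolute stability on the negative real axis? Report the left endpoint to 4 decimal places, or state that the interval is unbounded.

Set f=λy, z=hλ:
  y_{n+1} = y_n + z·[9/11·y_n + 2/11·y_{n+1}] ⇒ (1 − 2/11z)y_{n+1} = (1 + 9/11z)y_n
  Hence R(z) = (1 + 9/11z)/(1 − 2/11z).

Solve |R(x)|<1 on ℝ⁻.
x=-0.89: |R|=0.2340
R=−1: 1+9/11x = −1+2/11x ⇒ -7/11x=2 ⇒ x=2/(-7/11)=-3.1429
Confirm numerically:
  x=-2.870: |R|=0.88590 <1
  x=-2.578: |R|=0.75526 <1
  x=-2.258: |R|=0.60080 <1
  x=-2.067: |R|=0.50238 <1
  x=-3.491: |R|=1.13552 >1
  x=-3.287: |R|=1.05741 >1
  x=-3.194: |R|=1.02059 >1
Interval (-3.1429, 0).

z∈(-3.1429,0).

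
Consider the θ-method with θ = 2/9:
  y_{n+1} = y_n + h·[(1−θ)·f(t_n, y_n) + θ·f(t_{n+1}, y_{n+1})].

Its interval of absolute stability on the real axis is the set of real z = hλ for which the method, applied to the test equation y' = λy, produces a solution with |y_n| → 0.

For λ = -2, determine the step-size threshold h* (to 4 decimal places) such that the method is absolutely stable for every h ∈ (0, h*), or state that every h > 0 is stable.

Set f=λy, z=hλ:
  y_{n+1} = y_n + z·[7/9·y_n + 2/9·y_{n+1}] ⇒ (1 − 2/9z)y_{n+1} = (1 + 7/9z)y_n
  Hence R(z) = (1 + 7/9z)/(1 − 2/9z).

Boundary: |R(x)|=1, x<0.
x=-0.32: |R|=0.7012
R=−1: 1+7/9x = −1+2/9x ⇒ -5/9x=2 ⇒ x=2/(-5/9)=-3.6000
Confirm numerically:
  x=-3.042: |R|=0.81504 <1
  x=-2.875: |R|=0.75424 <1
  x=-1.992: |R|=0.38078 <1
  x=-1.836: |R|=0.30398 <1
  x=-3.801: |R|=1.06053 >1
  x=-3.623: |R|=1.00708 >1
Interval (-3.6000, 0).

(-3.6000,0); λ=-2 ⇒ h* = (18/5)/2 = 1.8000.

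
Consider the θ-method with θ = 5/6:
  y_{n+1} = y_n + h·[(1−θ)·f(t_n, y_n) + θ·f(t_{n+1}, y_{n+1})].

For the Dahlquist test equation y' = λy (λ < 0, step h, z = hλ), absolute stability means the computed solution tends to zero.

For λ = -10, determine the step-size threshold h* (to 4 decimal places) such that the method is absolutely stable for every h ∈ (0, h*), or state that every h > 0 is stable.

Set f=λy, z=hλ:
  y_{n+1} = y_n + z·[1/6·y_n + 5/6·y_{n+1}] ⇒ (1 − 5/6z)y_{n+1} = (1 + 1/6z)y_n
  Hence R(z) = (1 + 1/6z)/(1 − 5/6z).

Find x<0 with |R(x)|<1.
x=-1.37: |R|=0.3603
x=-2: |R|=0.2500
x=-10: |R|=0.0714
x=-100: |R|=0.1858
θ=5/6≥1/2 ⇒ |1+1/6x|<|1−5/6x| ∀x<0 ⇒ stable on all of ℝ⁻.

(−∞, 0) — no finite endpoint. Any h>0 works for λ=-10.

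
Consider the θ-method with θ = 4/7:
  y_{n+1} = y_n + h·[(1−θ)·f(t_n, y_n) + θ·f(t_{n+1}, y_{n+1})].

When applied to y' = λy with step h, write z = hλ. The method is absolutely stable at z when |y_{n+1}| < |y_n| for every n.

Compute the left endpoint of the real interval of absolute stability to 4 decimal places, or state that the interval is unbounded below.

unbounded; (−∞, 0).

Set f=λy, z=hλ:
  y_{n+1} = y_n + z·[3/7·y_n + 4/7·y_{n+1}] ⇒ (1 − 4/7z)y_{n+1} = (1 + 3/7z)y_n
  R(z) = (1 + 3/7z)/(1 − 4/7z).

Boundary: |R(x)|=1, x<0.
x=-1.16: |R|=0.3024
x=-2: |R|=0.0667
x=-10: |R|=0.4894
x=-100: |R|=0.7199
θ=4/7≥1/2 ⇒ |1+3/7x|<|1−4/7x| ∀x<0 ⇒ unbounded interval.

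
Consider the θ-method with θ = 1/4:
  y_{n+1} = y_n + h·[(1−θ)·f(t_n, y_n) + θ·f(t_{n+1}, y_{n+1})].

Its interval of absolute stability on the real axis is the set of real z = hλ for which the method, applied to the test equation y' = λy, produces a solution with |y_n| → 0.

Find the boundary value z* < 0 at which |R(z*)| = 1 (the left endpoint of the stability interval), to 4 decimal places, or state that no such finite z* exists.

z* = -4.0000.

Test eqn y'=λy, z=hλ:
  y_{n+1} = y_n + z·[3/4·y_n + 1/4·y_{n+1}] ⇒ (1 − 1/4z)y_{n+1} = (1 + 3/4z)y_n
  Hence R(z) = (1 + 3/4z)/(1 − 1/4z).

Solve |R(x)|<1 on ℝ⁻.
x=-0.8: |R|=0.3333
R=−1: 1+3/4x = −1+1/4x ⇒ -1/2x=2 ⇒ x=2/(-1/2)=-4.0000
Confirm numerically:
  x=-3.712: |R|=0.92531 <1
  x=-2.886: |R|=0.67644 <1
  x=-2.623: |R|=0.58418 <1
  x=-4.450: |R|=1.10651 >1
  x=-4.395: |R|=1.09410 >1
  x=-4.044: |R|=1.01094 >1
Interval (-4.0000, 0).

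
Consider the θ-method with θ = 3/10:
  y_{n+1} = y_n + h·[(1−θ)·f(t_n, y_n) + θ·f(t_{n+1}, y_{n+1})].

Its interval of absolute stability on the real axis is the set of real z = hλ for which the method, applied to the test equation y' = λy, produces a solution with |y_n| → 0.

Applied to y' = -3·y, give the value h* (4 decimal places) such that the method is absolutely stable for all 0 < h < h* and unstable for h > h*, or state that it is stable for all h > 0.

(-5.0000,0); λ=-3 ⇒ h* = (5)/3 = 1.6667.

On y'=λy, z=hλ:
  y_{n+1} = y_n + z·[7/10·y_n + 3/10·y_{n+1}] ⇒ (1 − 3/10z)y_{n+1} = (1 + 7/10z)y_n
  Hence R(z) = (1 + 7/10z)/(1 − 3/10z).

Need |R(x)|<1, x<0.
x=-1.69: |R|=0.1214
R=−1: 1+7/10x = −1+3/10x ⇒ -2/5x=2 ⇒ x=2/(-2/5)=-5.0000
Confirm numerically:
  x=-4.537: |R|=0.92156 <1
  x=-3.873: |R|=0.79148 <1
  x=-3.499: |R|=0.70708 <1
  x=-5.459: |R|=1.06961 >1
  x=-5.427: |R|=1.06499 >1
  x=-5.228: |R|=1.03551 >1
Interval (-5.0000, 0).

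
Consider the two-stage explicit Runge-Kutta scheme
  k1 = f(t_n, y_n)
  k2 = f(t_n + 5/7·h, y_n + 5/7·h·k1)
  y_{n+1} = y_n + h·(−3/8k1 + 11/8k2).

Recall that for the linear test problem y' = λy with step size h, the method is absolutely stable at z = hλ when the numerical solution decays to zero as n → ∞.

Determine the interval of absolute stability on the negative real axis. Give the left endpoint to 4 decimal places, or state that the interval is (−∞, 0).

Set f=λy, z=hλ:
  k1=λy_n ⇒ h·k1=z·y_n;  k2=λ(1+5/7z)y_n ⇒ h·k2=z(1+5/7z)y_n
  y_{n+1}/y_n = 1 − 3/8z + 11/8z(1+5/7z) = 1 + z + 55/56z²
  ⇒ R(z) = 1 + z + 55/56z².

Find x<0 with |R(x)|<1.
x=-0.49: |R|=0.7458
R=1: x+55/56x²=0 ⇒ x=−56/55=-1.0182; min R=1−1/(4·55/56)=0.7455>−1
Confirm numerically:
  x=-0.832: |R|=0.84786 <1
  x=-0.602: |R|=0.75393 <1
  x=-0.530: |R|=0.74588 <1
  x=-0.425: |R|=0.75240 <1
  x=-1.594: |R|=1.90146 >1
  x=-1.146: |R|=1.14386 >1
Stable set (-1.0182, 0).

z∈(-1.0182,0).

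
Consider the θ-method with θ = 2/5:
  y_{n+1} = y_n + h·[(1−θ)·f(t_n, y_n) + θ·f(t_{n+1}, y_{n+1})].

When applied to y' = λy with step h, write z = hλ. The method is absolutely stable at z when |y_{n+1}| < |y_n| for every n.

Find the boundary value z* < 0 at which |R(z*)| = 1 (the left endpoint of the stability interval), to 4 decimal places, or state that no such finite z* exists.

On y'=λy, z=hλ:
  y_{n+1} = y_n + z·[3/5·y_n + 2/5·y_{n+1}] ⇒ (1 − 2/5z)y_{n+1} = (1 + 3/5z)y_n
  Hence R(z) = (1 + 3/5z)/(1 − 2/5z).

Boundary: |R(x)|=1, x<0.
x=-1.15: |R|=0.2123
R=−1: 1+3/5x = −1+2/5x ⇒ -1/5x=2 ⇒ x=2/(-1/5)=-10.0000
Confirm numerically:
  x=-9.931: |R|=0.99722 <1
  x=-9.698: |R|=0.98762 <1
  x=-8.165: |R|=0.91397 <1
  x=-7.376: |R|=0.86715 <1
  x=-10.260: |R|=1.01019 >1
  x=-10.123: |R|=1.00487 >1
Stable set (-10.0000, 0).

left endpoint -10.0000.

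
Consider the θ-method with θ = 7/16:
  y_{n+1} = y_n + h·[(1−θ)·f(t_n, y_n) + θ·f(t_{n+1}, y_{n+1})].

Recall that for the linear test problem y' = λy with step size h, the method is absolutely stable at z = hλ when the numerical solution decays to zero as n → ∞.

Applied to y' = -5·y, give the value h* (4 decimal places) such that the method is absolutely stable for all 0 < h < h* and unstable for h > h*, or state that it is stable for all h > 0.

On y'=λy, z=hλ:
  y_{n+1} = y_n + z·[9/16·y_n + 7/16·y_{n+1}] ⇒ (1 − 7/16z)y_{n+1} = (1 + 9/16z)y_n
  so R(z) = (1 + 9/16z)/(1 − 7/16z).

Boundary: |R(x)|=1, x<0.
x=-1.77: |R|=0.0025
R=−1: 1+9/16x = −1+7/16x ⇒ -1/8x=2 ⇒ x=2/(-1/8)=-16.0000
Confirm numerically:
  x=-10.954: |R|=0.89111 <1
  x=-8.314: |R|=0.79282 <1
  x=-8.284: |R|=0.79143 <1
  x=-16.394: |R|=1.00603 >1
  x=-16.211: |R|=1.00326 >1
  x=-16.033: |R|=1.00051 >1
Stable set (-16.0000, 0).

(-16.0000,0); λ=-5 ⇒ h* = (16)/5 = 3.2000.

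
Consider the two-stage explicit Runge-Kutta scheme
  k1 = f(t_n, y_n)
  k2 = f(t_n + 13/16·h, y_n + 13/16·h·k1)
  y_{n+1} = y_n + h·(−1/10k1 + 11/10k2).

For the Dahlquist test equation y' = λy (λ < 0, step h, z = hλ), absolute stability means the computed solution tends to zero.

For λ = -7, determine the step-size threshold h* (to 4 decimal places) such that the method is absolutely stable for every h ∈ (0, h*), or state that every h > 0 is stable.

(-1.1189,0); λ=-7 ⇒ h* = (160/143)/7 = 0.1598.

With y'=λy (z=hλ):
  k1=λy_n ⇒ h·k1=z·y_n;  k2=λ(1+13/16z)y_n ⇒ h·k2=z(1+13/16z)y_n
  y_{n+1}/y_n = 1 − 1/10z + 11/10z(1+13/16z) = 1 + z + 143/160z²
  so R(z) = 1 + z + 143/160z².

Need |R(x)|<1, x<0.
x=-0.8: |R|=0.7720
R=1: x+143/160x²=0 ⇒ x=−160/143=-1.1189; min R=1−1/(4·143/160)=0.7203>−1
Confirm numerically:
  x=-1.025: |R|=0.91400 <1
  x=-0.920: |R|=0.83647 <1
  x=-0.905: |R|=0.82700 <1
  x=-0.700: |R|=0.73794 <1
  x=-1.599: |R|=1.68614 >1
  x=-1.341: |R|=1.26621 >1
  x=-1.294: |R|=1.20253 >1
Stable set (-1.1189, 0).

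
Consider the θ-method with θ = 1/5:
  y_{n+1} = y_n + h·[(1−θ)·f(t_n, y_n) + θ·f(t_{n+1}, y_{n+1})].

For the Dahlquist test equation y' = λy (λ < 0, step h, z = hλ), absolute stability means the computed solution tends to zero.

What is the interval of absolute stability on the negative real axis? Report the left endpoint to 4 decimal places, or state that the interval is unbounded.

With y'=λy (z=hλ):
  y_{n+1} = y_n + z·[4/5·y_n + 1/5·y_{n+1}] ⇒ (1 − 1/5z)y_{n+1} = (1 + 4/5z)y_n
  so R(z) = (1 + 4/5z)/(1 − 1/5z).

Need |R(x)|<1, x<0.
x=-1.27: |R|=0.0128
R=−1: 1+4/5x = −1+1/5x ⇒ -3/5x=2 ⇒ x=2/(-3/5)=-3.3333
Confirm numerically:
  x=-3.295: |R|=0.98614 <1
  x=-3.228: |R|=0.96159 <1
  x=-3.057: |R|=0.89711 <1
  x=-1.944: |R|=0.39977 <1
  x=-3.703: |R|=1.12743 >1
  x=-3.621: |R|=1.10010 >1
So |R|<1 on (-3.3333, 0).

(-3.3333, 0).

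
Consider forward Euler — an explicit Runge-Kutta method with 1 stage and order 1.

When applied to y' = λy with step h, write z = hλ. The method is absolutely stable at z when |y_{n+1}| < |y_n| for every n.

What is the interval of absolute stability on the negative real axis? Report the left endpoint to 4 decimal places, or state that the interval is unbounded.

z∈(-2.0000,0).

With y'=λy (z=hλ):
  order 1, 1-stage ⇒ R(z)=1+z
  (e.g. R(-1.6)=-0.60000, |R|=0.60000)

Solve |R(x)|<1 on ℝ⁻.
x=-1.6: |R|=0.6000
|R(-1.04)|=0.0400 |R(-0.66)|=0.3400 |R(-0.55)|=0.4500
Bisect:
  x_lo=-2.6146 |R|=1.6146  x_hi=-0.0538 |R|=0.9462
  mid=-1.33419 |R|=0.33419 →hi
  mid=-1.97439 |R|=0.97439 →hi
  mid=-2.29449 |R|=1.29449 →lo
  mid=-2.13444 |R|=1.13444 →lo
  mid=-2.05441 |R|=1.05441 →lo
  mid=-2.01440 |R|=1.01440 →lo
  mid=-1.99439 |R|=0.99439 →hi
  mid=-2.00440 |R|=1.00440 →lo
  ...
  [-2.00002,-1.99987] ⇒ x*=-2.0000
Stable set (-2.0000, 0).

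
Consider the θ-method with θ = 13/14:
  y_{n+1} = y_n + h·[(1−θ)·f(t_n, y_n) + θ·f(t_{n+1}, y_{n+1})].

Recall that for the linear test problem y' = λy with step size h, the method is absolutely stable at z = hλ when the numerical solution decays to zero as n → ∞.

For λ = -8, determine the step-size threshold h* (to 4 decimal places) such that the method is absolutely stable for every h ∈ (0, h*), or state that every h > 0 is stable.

(−∞, 0) — no finite endpoint. Any h>0 works for λ=-8.

With y'=λy (z=hλ):
  y_{n+1} = y_n + z·[1/14·y_n + 13/14·y_{n+1}] ⇒ (1 − 13/14z)y_{n+1} = (1 + 1/14z)y_n
  ⇒ R(z) = (1 + 1/14z)/(1 − 13/14z).

Solve |R(x)|<1 on ℝ⁻.
x=-1.42: |R|=0.3876
x=-2: |R|=0.3000
x=-10: |R|=0.0278
x=-100: |R|=0.0654
θ=13/14≥1/2 ⇒ |1+1/14x|<|1−13/14x| ∀x<0 ⇒ unbounded interval.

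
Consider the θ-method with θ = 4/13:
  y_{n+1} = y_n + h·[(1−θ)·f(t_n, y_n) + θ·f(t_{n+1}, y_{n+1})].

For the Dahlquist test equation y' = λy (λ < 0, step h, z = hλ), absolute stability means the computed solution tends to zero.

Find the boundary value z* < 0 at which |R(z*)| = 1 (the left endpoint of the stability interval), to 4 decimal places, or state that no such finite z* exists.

With y'=λy (z=hλ):
  y_{n+1} = y_n + z·[9/13·y_n + 4/13·y_{n+1}] ⇒ (1 − 4/13z)y_{n+1} = (1 + 9/13z)y_n
  R(z) = (1 + 9/13z)/(1 − 4/13z).

Solve |R(x)|<1 on ℝ⁻.
x=-1.6: |R|=0.0722
R=−1: 1+9/13x = −1+4/13x ⇒ -5/13x=2 ⇒ x=2/(-5/13)=-5.2000
Confirm numerically:
  x=-3.922: |R|=0.77726 <1
  x=-2.900: |R|=0.53252 <1
  x=-2.826: |R|=0.51160 <1
  x=-5.665: |R|=1.06520 >1
  x=-5.605: |R|=1.05717 >1
Stable set (-5.2000, 0).

left endpoint -5.2000.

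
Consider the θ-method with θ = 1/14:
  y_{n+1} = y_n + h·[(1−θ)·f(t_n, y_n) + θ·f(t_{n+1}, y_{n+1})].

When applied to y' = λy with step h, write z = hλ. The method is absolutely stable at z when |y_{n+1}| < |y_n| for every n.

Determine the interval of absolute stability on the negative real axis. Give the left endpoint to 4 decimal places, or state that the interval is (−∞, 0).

z∈(-2.3333,0).

On y'=λy, z=hλ:
  y_{n+1} = y_n + z·[13/14·y_n + 1/14·y_{n+1}] ⇒ (1 − 1/14z)y_{n+1} = (1 + 13/14z)y_n
  ⇒ R(z) = (1 + 13/14z)/(1 − 1/14z).

Find x<0 with |R(x)|<1.
x=-1.56: |R|=0.4036
R=−1: 1+13/14x = −1+1/14x ⇒ -6/7x=2 ⇒ x=2/(-6/7)=-2.3333
Confirm numerically:
  x=-1.971: |R|=0.72776 <1
  x=-1.828: |R|=0.61688 <1
  x=-1.467: |R|=0.32786 <1
  x=-1.393: |R|=0.26694 <1
  x=-2.819: |R|=1.34651 >1
  x=-2.694: |R|=1.25925 >1
Interval (-2.3333, 0).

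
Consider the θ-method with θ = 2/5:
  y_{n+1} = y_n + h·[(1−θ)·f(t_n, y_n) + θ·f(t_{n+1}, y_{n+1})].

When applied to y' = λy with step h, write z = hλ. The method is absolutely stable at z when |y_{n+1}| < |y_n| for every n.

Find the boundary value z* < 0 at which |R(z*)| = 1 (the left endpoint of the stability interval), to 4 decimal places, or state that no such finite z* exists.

z* = -10.0000.

On y'=λy, z=hλ:
  y_{n+1} = y_n + z·[3/5·y_n + 2/5·y_{n+1}] ⇒ (1 − 2/5z)y_{n+1} = (1 + 3/5z)y_n
  so R(z) = (1 + 3/5z)/(1 − 2/5z).

Find x<0 with |R(x)|<1.
x=-1.1: |R|=0.2361
R=−1: 1+3/5x = −1+2/5x ⇒ -1/5x=2 ⇒ x=2/(-1/5)=-10.0000
Confirm numerically:
  x=-9.812: |R|=0.99237 <1
  x=-9.634: |R|=0.98492 <1
  x=-6.699: |R|=0.82058 <1
  x=-10.449: |R|=1.01734 >1
  x=-10.337: |R|=1.01313 >1
  x=-10.044: |R|=1.00175 >1
Stable set (-10.0000, 0).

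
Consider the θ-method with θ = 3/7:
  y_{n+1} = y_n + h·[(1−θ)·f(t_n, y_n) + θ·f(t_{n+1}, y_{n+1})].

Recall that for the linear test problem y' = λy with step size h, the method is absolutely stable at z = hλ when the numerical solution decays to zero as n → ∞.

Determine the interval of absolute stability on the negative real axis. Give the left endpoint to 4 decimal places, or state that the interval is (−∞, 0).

With y'=λy (z=hλ):
  y_{n+1} = y_n + z·[4/7·y_n + 3/7·y_{n+1}] ⇒ (1 − 3/7z)y_{n+1} = (1 + 4/7z)y_n
  Hence R(z) = (1 + 4/7z)/(1 − 3/7z).

Need |R(x)|<1, x<0.
x=-0.99: |R|=0.3049
R=−1: 1+4/7x = −1+3/7x ⇒ -1/7x=2 ⇒ x=2/(-1/7)=-14.0000
Confirm numerically:
  x=-13.878: |R|=0.99749 <1
  x=-10.190: |R|=0.89859 <1
  x=-8.802: |R|=0.84440 <1
  x=-6.646: |R|=0.72700 <1
  x=-14.550: |R|=1.01086 >1
  x=-14.205: |R|=1.00413 >1
Stable set (-14.0000, 0).

z∈(-14.0000,0).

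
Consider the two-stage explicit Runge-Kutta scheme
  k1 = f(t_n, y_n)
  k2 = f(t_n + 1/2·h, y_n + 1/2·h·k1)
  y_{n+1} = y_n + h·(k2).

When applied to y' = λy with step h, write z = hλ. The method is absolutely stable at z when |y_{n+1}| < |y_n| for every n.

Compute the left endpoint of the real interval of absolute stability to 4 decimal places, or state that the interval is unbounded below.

z* = -2.0000.

Test eqn y'=λy, z=hλ:
  k1=λy_n ⇒ h·k1=z·y_n;  k2=λ(1+1/2z)y_n ⇒ h·k2=z(1+1/2z)y_n
  y_{n+1}/y_n = 1 + z(1+1/2z) = 1 + z + 1/2z²
  R(z) = 1 + z + 1/2z².

Boundary: |R(x)|=1, x<0.
x=-0.51: |R|=0.6200
R=1: x+1/2x²=0 ⇒ x=−2=-2.0000; min R=1−1/(4·1/2)=0.5000>−1
Confirm numerically:
  x=-1.949: |R|=0.95030 <1
  x=-1.896: |R|=0.90141 <1
  x=-1.727: |R|=0.76426 <1
  x=-1.720: |R|=0.75920 <1
  x=-2.153: |R|=1.16470 >1
  x=-2.084: |R|=1.08753 >1
Stable set (-2.0000, 0).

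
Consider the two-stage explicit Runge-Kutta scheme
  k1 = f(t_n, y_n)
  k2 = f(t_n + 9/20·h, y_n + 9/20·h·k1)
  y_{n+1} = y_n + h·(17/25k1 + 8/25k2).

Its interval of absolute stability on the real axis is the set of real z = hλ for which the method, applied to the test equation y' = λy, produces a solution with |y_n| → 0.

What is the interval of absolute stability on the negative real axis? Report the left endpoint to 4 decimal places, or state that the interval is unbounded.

z∈(-6.9444,0).

Test eqn y'=λy, z=hλ:
  k1=λy_n ⇒ h·k1=z·y_n;  k2=λ(1+9/20z)y_n ⇒ h·k2=z(1+9/20z)y_n
  y_{n+1}/y_n = 1 + 17/25z + 8/25z(1+9/20z) = 1 + z + 18/125z²
  R(z) = 1 + z + 18/125z².

Boundary: |R(x)|=1, x<0.
x=-0.8: |R|=0.2922
R=1: x+18/125x²=0 ⇒ x=−125/18=-6.9444; min R=1−1/(4·18/125)=-0.7361>−1
Confirm numerically:
  x=-6.544: |R|=0.62265 <1
  x=-5.232: |R|=0.29017 <1
  x=-4.803: |R|=0.48109 <1
  x=-7.220: |R|=1.28649 >1
  x=-7.021: |R|=1.07740 >1
Interval (-6.9444, 0).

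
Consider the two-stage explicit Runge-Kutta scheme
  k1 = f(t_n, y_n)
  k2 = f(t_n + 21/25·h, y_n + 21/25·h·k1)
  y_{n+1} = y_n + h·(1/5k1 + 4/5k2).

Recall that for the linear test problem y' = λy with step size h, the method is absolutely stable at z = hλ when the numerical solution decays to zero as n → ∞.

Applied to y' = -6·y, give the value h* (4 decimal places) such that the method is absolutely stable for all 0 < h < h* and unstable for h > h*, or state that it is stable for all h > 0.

(-1.4881,0); λ=-6 ⇒ h* = (125/84)/6 = 0.2480.

With y'=λy (z=hλ):
  k1=λy_n ⇒ h·k1=z·y_n;  k2=λ(1+21/25z)y_n ⇒ h·k2=z(1+21/25z)y_n
  y_{n+1}/y_n = 1 + 1/5z + 4/5z(1+21/25z) = 1 + z + 84/125z²
  Hence R(z) = 1 + z + 84/125z².

Need |R(x)|<1, x<0.
x=-1.02: |R|=0.6791
R=1: x+84/125x²=0 ⇒ x=−125/84=-1.4881; min R=1−1/(4·84/125)=0.6280>−1
Confirm numerically:
  x=-1.029: |R|=0.68254 <1
  x=-0.870: |R|=0.63864 <1
  x=-0.717: |R|=0.62847 <1
  x=-1.908: |R|=1.53839 >1
  x=-1.599: |R|=1.11917 >1
So |R|<1 on (-1.4881, 0).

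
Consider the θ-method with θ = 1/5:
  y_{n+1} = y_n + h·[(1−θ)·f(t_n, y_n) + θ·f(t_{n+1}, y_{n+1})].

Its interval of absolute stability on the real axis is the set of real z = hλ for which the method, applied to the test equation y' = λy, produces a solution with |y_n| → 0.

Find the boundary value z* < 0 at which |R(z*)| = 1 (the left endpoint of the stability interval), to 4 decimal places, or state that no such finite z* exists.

z* = -3.3333.

On y'=λy, z=hλ:
  y_{n+1} = y_n + z·[4/5·y_n + 1/5·y_{n+1}] ⇒ (1 − 1/5z)y_{n+1} = (1 + 4/5z)y_n
  R(z) = (1 + 4/5z)/(1 − 1/5z).

Solve |R(x)|<1 on ℝ⁻.
x=-0.78: |R|=0.3253
R=−1: 1+4/5x = −1+1/5x ⇒ -3/5x=2 ⇒ x=2/(-3/5)=-3.3333
Confirm numerically:
  x=-3.255: |R|=0.97153 <1
  x=-3.155: |R|=0.93440 <1
  x=-2.293: |R|=0.57206 <1
  x=-1.774: |R|=0.30942 <1
  x=-3.897: |R|=1.19006 >1
  x=-3.694: |R|=1.12445 >1
Stable set (-3.3333, 0).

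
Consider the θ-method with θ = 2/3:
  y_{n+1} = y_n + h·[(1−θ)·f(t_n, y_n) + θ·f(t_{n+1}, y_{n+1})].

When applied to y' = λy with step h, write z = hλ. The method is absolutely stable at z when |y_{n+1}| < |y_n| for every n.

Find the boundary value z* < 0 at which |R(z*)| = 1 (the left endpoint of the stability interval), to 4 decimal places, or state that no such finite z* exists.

Test eqn y'=λy, z=hλ:
  y_{n+1} = y_n + z·[1/3·y_n + 2/3·y_{n+1}] ⇒ (1 − 2/3z)y_{n+1} = (1 + 1/3z)y_n
  R(z) = (1 + 1/3z)/(1 − 2/3z).

Solve |R(x)|<1 on ℝ⁻.
x=-0.66: |R|=0.5417
x=-2: |R|=0.1429
x=-10: |R|=0.3043
x=-100: |R|=0.4778
θ=2/3≥1/2 ⇒ |1+1/3x|<|1−2/3x| ∀x<0 ⇒ interval (−∞,0).

unbounded; (−∞, 0).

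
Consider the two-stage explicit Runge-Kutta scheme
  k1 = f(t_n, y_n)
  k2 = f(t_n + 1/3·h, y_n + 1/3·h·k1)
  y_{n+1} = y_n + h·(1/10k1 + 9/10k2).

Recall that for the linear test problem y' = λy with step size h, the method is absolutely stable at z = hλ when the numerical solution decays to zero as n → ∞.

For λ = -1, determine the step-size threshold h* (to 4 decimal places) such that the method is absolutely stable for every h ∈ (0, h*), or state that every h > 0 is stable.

Test eqn y'=λy, z=hλ:
  k1=λy_n ⇒ h·k1=z·y_n;  k2=λ(1+1/3z)y_n ⇒ h·k2=z(1+1/3z)y_n
  y_{n+1}/y_n = 1 + 1/10z + 9/10z(1+1/3z) = 1 + z + 3/10z²
  R(z) = 1 + z + 3/10z².

Boundary: |R(x)|=1, x<0.
x=-1.25: |R|=0.2188
R=1: x+3/10x²=0 ⇒ x=−10/3=-3.3333; min R=1−1/(4·3/10)=0.1667>−1
Confirm numerically:
  x=-3.305: |R|=0.97191 <1
  x=-2.149: |R|=0.23646 <1
  x=-2.124: |R|=0.22941 <1
  x=-1.789: |R|=0.17116 <1
  x=-3.804: |R|=1.53712 >1
  x=-3.462: |R|=1.13363 >1
  x=-3.461: |R|=1.13256 >1
Stable set (-3.3333, 0).

(-3.3333,0); λ=-1 ⇒ h* = (10/3)/1 = 3.3333.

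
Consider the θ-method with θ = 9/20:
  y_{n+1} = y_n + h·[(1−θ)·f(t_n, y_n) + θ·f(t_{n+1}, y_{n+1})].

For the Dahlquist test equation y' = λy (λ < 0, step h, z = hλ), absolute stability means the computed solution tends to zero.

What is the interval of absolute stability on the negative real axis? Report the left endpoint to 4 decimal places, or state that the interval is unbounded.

(-20.0000, 0).

On y'=λy, z=hλ:
  y_{n+1} = y_n + z·[11/20·y_n + 9/20·y_{n+1}] ⇒ (1 − 9/20z)y_{n+1} = (1 + 11/20z)y_n
  R(z) = (1 + 11/20z)/(1 − 9/20z).

Need |R(x)|<1, x<0.
x=-1.76: |R|=0.0179
R=−1: 1+11/20x = −1+9/20x ⇒ -1/10x=2 ⇒ x=2/(-1/10)=-20.0000
Confirm numerically:
  x=-13.140: |R|=0.90077 <1
  x=-12.288: |R|=0.88189 <1
  x=-12.150: |R|=0.87862 <1
  x=-20.344: |R|=1.00339 >1
  x=-20.296: |R|=1.00292 >1
Interval (-20.0000, 0).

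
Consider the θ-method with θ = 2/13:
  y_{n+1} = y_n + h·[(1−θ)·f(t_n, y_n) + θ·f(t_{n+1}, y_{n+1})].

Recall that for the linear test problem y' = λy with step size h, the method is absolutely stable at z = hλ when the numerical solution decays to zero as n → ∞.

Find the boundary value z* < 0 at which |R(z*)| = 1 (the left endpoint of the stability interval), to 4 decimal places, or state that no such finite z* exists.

z* = -2.8889.

Test eqn y'=λy, z=hλ:
  y_{n+1} = y_n + z·[11/13·y_n + 2/13·y_{n+1}] ⇒ (1 − 2/13z)y_{n+1} = (1 + 11/13z)y_n
  ⇒ R(z) = (1 + 11/13z)/(1 − 2/13z).

Need |R(x)|<1, x<0.
x=-1.32: |R|=0.0972
R=−1: 1+11/13x = −1+2/13x ⇒ -9/13x=2 ⇒ x=2/(-9/13)=-2.8889
Confirm numerically:
  x=-2.359: |R|=0.73084 <1
  x=-2.255: |R|=0.67419 <1
  x=-1.655: |R|=0.31913 <1
  x=-1.216: |R|=0.02436 <1
  x=-3.329: |R|=1.20150 >1
  x=-3.226: |R|=1.15597 >1
Interval (-2.8889, 0).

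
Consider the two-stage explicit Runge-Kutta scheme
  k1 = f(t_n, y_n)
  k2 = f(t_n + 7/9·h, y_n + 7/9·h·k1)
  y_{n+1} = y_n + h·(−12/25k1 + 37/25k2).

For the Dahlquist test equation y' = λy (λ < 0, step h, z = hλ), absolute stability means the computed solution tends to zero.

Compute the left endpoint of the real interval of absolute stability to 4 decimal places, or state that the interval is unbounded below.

With y'=λy (z=hλ):
  k1=λy_n ⇒ h·k1=z·y_n;  k2=λ(1+7/9z)y_n ⇒ h·k2=z(1+7/9z)y_n
  y_{n+1}/y_n = 1 − 12/25z + 37/25z(1+7/9z) = 1 + z + 259/225z²
  R(z) = 1 + z + 259/225z².

Solve |R(x)|<1 on ℝ⁻.
x=-1.24: |R|=1.5299
R=1: x+259/225x²=0 ⇒ x=−225/259=-0.8687; min R=1−1/(4·259/225)=0.7828>−1
Confirm numerically:
  x=-0.693: |R|=0.85982 <1
  x=-0.688: |R|=0.85687 <1
  x=-0.465: |R|=0.78390 <1
  x=-1.092: |R|=1.28066 >1
  x=-1.037: |R|=1.20087 >1
Interval (-0.8687, 0).

z* = -0.8687.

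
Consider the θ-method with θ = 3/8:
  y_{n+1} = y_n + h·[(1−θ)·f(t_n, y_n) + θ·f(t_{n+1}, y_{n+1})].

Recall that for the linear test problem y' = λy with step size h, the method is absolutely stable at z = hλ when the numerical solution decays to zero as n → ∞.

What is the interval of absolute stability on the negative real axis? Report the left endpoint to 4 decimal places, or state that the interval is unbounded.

Set f=λy, z=hλ:
  y_{n+1} = y_n + z·[5/8·y_n + 3/8·y_{n+1}] ⇒ (1 − 3/8z)y_{n+1} = (1 + 5/8z)y_n
  so R(z) = (1 + 5/8z)/(1 − 3/8z).

Find x<0 with |R(x)|<1.
x=-0.63: |R|=0.4904
R=−1: 1+5/8x = −1+3/8x ⇒ -1/4x=2 ⇒ x=2/(-1/4)=-8.0000
Confirm numerically:
  x=-6.508: |R|=0.89159 <1
  x=-5.936: |R|=0.84005 <1
  x=-3.938: |R|=0.58999 <1
  x=-3.268: |R|=0.46843 <1
  x=-8.409: |R|=1.02462 >1
  x=-8.086: |R|=1.00533 >1
Stable set (-8.0000, 0).

(-8.0000, 0).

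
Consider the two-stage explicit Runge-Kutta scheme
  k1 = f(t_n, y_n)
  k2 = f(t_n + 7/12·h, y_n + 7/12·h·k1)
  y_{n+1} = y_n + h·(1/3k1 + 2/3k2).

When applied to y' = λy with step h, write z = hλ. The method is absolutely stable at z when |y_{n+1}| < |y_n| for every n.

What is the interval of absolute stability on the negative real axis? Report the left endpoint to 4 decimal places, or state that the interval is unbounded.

Test eqn y'=λy, z=hλ:
  k1=λy_n ⇒ h·k1=z·y_n;  k2=λ(1+7/12z)y_n ⇒ h·k2=z(1+7/12z)y_n
  y_{n+1}/y_n = 1 + 1/3z + 2/3z(1+7/12z) = 1 + z + 7/18z²
  R(z) = 1 + z + 7/18z².

Solve |R(x)|<1 on ℝ⁻.
x=-1.79: |R|=0.4560
R=1: x+7/18x²=0 ⇒ x=−18/7=-2.5714; min R=1−1/(4·7/18)=0.3571>−1
Confirm numerically:
  x=-2.235: |R|=0.70759 <1
  x=-2.193: |R|=0.67726 <1
  x=-1.797: |R|=0.45880 <1
  x=-3.076: |R|=1.60358 >1
  x=-2.943: |R|=1.42526 >1
  x=-2.759: |R|=1.20125 >1
So |R|<1 on (-2.5714, 0).

(-2.5714, 0).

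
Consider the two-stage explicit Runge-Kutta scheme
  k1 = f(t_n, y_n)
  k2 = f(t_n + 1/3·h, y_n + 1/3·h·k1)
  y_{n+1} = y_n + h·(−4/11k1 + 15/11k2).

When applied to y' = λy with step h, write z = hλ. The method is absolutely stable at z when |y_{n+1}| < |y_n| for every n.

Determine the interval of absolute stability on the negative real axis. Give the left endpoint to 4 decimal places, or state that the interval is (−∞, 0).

With y'=λy (z=hλ):
  k1=λy_n ⇒ h·k1=z·y_n;  k2=λ(1+1/3z)y_n ⇒ h·k2=z(1+1/3z)y_n
  y_{n+1}/y_n = 1 − 4/11z + 15/11z(1+1/3z) = 1 + z + 5/11z²
  R(z) = 1 + z + 5/11z².

Find x<0 with |R(x)|<1.
x=-0.55: |R|=0.5875
R=1: x+5/11x²=0 ⇒ x=−11/5=-2.2000; min R=1−1/(4·5/11)=0.4500>−1
Confirm numerically:
  x=-1.991: |R|=0.81086 <1
  x=-1.866: |R|=0.71671 <1
  x=-1.348: |R|=0.47796 <1
  x=-1.196: |R|=0.45419 <1
  x=-2.671: |R|=1.57184 >1
  x=-2.634: |R|=1.51962 >1
  x=-2.405: |R|=1.22410 >1
Stable set (-2.2000, 0).

z∈(-2.2000,0).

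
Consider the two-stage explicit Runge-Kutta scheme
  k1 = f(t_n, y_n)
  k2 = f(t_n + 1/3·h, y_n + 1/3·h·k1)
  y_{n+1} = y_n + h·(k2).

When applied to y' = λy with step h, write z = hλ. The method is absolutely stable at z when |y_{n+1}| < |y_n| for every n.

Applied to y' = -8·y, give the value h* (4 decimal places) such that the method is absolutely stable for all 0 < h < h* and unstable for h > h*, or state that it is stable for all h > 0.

Test eqn y'=λy, z=hλ:
  k1=λy_n ⇒ h·k1=z·y_n;  k2=λ(1+1/3z)y_n ⇒ h·k2=z(1+1/3z)y_n
  y_{n+1}/y_n = 1 + z(1+1/3z) = 1 + z + 1/3z²
  ⇒ R(z) = 1 + z + 1/3z².

Boundary: |R(x)|=1, x<0.
x=-0.86: |R|=0.3865
R=1: x+1/3x²=0 ⇒ x=−3=-3.0000; min R=1−1/(4·1/3)=0.2500>−1
Confirm numerically:
  x=-2.570: |R|=0.63163 <1
  x=-2.030: |R|=0.34363 <1
  x=-1.884: |R|=0.29915 <1
  x=-3.492: |R|=1.57269 >1
  x=-3.089: |R|=1.09164 >1
So |R|<1 on (-3.0000, 0).

(-3.0000,0); λ=-8 ⇒ h* = (3)/8 = 0.3750.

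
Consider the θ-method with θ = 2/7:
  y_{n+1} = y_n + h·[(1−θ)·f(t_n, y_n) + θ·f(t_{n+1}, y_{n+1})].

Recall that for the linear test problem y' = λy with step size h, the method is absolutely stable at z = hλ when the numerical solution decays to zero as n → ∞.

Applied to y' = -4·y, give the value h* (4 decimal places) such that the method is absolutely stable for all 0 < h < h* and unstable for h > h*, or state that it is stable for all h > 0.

Test eqn y'=λy, z=hλ:
  y_{n+1} = y_n + z·[5/7·y_n + 2/7·y_{n+1}] ⇒ (1 − 2/7z)y_{n+1} = (1 + 5/7z)y_n
  ⇒ R(z) = (1 + 5/7z)/(1 − 2/7z).

Need |R(x)|<1, x<0.
x=-0.88: |R|=0.2968
R=−1: 1+5/7x = −1+2/7x ⇒ -3/7x=2 ⇒ x=2/(-3/7)=-4.6667
Confirm numerically:
  x=-4.409: |R|=0.95113 <1
  x=-2.709: |R|=0.52706 <1
  x=-1.951: |R|=0.25271 <1
  x=-5.074: |R|=1.07126 >1
  x=-4.796: |R|=1.02338 >1
So |R|<1 on (-4.6667, 0).

(-4.6667,0); λ=-4 ⇒ h* = (14/3)/4 = 1.1667.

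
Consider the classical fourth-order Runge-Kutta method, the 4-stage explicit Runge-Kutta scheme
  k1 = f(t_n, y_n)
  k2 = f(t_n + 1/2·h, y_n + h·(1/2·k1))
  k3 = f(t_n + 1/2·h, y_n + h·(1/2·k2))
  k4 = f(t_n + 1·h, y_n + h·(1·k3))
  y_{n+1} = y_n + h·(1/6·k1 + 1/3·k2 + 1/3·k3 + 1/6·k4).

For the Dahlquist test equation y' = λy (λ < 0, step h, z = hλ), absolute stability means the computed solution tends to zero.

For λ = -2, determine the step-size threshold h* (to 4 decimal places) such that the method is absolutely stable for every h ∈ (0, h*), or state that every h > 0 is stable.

(-2.7853,0); λ=-2 ⇒ h* = 1.3926.

Set f=λy, z=hλ:
  order 4, 4-stage ⇒ R(z)=1+z+z^2/2+z^3/6+z^4/24
  (e.g. R(-1.14)=0.33325, |R|=0.33325)

Boundary: |R(x)|=1, x<0.
x=-1.14: |R|=0.3332
|R(-1.65)|=0.2714 |R(-1.57)|=0.2706 |R(-0.9)|=0.4108
Bisect:
  x_lo=-3.1221 |R|=1.6385  x_hi=-0.3467 |R|=0.7071
  mid=-1.73439 |R|=0.27716 →hi
  mid=-2.42826 |R|=0.58228 →hi
  mid=-2.77520 |R|=0.98488 →hi
  mid=-2.94866 |R|=1.27557 →lo
  mid=-2.86193 |R|=1.12182 →lo
  mid=-2.81856 |R|=1.05133 →lo
  mid=-2.79688 |R|=1.01761 →lo
  mid=-2.78604 |R|=1.00112 →lo
  ...
  [-2.78536,-2.78519] ⇒ x*=-2.7853
So |R|<1 on (-2.7853, 0).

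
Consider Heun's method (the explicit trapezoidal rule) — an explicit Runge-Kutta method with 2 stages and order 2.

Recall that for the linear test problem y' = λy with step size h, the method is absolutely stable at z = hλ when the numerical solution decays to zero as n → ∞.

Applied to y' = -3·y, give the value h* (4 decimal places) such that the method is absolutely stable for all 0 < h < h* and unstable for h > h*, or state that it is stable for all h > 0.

Test eqn y'=λy, z=hλ:
  order 2, 2-stage ⇒ R(z)=1+z+z^2/2
  (e.g. R(-0.32)=0.73120, |R|=0.73120)

Boundary: |R(x)|=1, x<0.
x=-0.32: |R|=0.7312
|R(-1.92)|=0.9232 |R(-0.68)|=0.5512 |R(-0.53)|=0.6104
Bisect:
  x_lo=-2.4023 |R|=1.4833  x_hi=-0.3804 |R|=0.6920
  mid=-1.39135 |R|=0.57658 →hi
  mid=-1.89684 |R|=0.90216 →hi
  mid=-2.14958 |R|=1.16077 →lo
  mid=-2.02321 |R|=1.02348 →lo
  mid=-1.96002 |R|=0.96082 →hi
  mid=-1.99161 |R|=0.99165 →hi
  mid=-2.00741 |R|=1.00744 →lo
  mid=-1.99951 |R|=0.99951 →hi
  mid=-2.00346 |R|=1.00347 →lo
  mid=-2.00149 |R|=1.00149 →lo
  ...
  [-2.00001,-1.99988] ⇒ x*=-2.0000
So |R|<1 on (-2.0000, 0).

(-2.0000,0); λ=-3 ⇒ h* = 0.6667.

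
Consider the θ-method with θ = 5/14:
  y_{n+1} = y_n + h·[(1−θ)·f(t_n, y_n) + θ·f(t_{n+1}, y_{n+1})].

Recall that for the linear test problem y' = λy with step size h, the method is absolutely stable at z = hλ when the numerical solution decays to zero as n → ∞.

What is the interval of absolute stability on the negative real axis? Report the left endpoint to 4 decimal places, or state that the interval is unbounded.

z∈(-7.0000,0).

With y'=λy (z=hλ):
  y_{n+1} = y_n + z·[9/14·y_n + 5/14·y_{n+1}] ⇒ (1 − 5/14z)y_{n+1} = (1 + 9/14z)y_n
  ⇒ R(z) = (1 + 9/14z)/(1 − 5/14z).

Boundary: |R(x)|=1, x<0.
x=-0.88: |R|=0.3304
R=−1: 1+9/14x = −1+5/14x ⇒ -2/7x=2 ⇒ x=2/(-2/7)=-7.0000
Confirm numerically:
  x=-5.641: |R|=0.87120 <1
  x=-4.280: |R|=0.69266 <1
  x=-3.362: |R|=0.52769 <1
  x=-3.005: |R|=0.44944 <1
  x=-7.356: |R|=1.02804 >1
  x=-7.277: |R|=1.02199 >1
Stable set (-7.0000, 0).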